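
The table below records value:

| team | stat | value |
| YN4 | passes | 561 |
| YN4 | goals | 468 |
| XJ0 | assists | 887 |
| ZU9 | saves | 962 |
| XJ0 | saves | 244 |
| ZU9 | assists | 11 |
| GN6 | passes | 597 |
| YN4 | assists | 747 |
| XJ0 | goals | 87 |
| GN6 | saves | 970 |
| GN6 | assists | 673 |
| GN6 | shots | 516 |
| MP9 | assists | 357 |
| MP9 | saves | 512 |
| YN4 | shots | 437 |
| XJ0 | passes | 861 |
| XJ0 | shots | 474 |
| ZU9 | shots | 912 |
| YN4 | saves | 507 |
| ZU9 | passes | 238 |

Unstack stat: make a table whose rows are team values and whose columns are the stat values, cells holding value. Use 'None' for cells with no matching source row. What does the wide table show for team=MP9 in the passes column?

No long-format row has team=MP9 and stat=passes, so the cell is None.

None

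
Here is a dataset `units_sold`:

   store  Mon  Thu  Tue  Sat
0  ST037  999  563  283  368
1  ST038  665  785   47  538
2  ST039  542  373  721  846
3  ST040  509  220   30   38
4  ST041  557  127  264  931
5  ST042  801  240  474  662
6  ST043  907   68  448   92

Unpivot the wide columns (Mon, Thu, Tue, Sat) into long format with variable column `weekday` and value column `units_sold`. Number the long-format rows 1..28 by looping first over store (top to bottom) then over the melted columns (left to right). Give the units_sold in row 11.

28 rows total (7 × 4). Row 11: index ⌊(11-1)/4⌋ = 2 into store → ST039; (11-1) mod 4 = 2 into the melted columns → Tue.
So row 11 is (ST039, Tue, 721); units_sold = 721.

721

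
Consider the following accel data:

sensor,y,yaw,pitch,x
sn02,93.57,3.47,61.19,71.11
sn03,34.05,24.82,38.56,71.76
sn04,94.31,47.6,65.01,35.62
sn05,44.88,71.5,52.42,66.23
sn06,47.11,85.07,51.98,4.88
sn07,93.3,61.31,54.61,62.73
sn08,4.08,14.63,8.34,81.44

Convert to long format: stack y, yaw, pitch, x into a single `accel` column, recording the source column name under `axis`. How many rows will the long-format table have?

28

7 sensor values × 4 melted columns = 28 rows.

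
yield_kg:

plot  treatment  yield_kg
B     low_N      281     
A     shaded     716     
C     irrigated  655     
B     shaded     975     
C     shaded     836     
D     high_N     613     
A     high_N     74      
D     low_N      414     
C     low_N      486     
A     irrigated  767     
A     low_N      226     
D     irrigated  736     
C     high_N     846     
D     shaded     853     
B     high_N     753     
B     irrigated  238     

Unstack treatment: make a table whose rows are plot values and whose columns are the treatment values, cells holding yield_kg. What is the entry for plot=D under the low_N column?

414

Wide layout: rows indexed by plot, columns are the 4 distinct treatment values (low_N, shaded, irrigated, high_N).
Cell (plot=D, treatment=low_N) draws from the long row where plot=D and treatment=low_N, which has yield_kg=414.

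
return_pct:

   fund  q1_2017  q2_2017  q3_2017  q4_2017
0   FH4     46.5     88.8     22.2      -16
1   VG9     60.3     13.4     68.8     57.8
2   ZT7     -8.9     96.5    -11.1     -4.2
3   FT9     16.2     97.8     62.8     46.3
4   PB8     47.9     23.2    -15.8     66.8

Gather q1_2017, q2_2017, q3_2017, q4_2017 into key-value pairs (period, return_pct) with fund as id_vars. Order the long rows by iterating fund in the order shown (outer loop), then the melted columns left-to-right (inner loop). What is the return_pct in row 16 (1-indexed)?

46.3

20 rows total (5 × 4). Row 16: index ⌊(16-1)/4⌋ = 3 into fund → FT9; (16-1) mod 4 = 3 into the melted columns → q4_2017.
So row 16 is (FT9, q4_2017, 46.3); return_pct = 46.3.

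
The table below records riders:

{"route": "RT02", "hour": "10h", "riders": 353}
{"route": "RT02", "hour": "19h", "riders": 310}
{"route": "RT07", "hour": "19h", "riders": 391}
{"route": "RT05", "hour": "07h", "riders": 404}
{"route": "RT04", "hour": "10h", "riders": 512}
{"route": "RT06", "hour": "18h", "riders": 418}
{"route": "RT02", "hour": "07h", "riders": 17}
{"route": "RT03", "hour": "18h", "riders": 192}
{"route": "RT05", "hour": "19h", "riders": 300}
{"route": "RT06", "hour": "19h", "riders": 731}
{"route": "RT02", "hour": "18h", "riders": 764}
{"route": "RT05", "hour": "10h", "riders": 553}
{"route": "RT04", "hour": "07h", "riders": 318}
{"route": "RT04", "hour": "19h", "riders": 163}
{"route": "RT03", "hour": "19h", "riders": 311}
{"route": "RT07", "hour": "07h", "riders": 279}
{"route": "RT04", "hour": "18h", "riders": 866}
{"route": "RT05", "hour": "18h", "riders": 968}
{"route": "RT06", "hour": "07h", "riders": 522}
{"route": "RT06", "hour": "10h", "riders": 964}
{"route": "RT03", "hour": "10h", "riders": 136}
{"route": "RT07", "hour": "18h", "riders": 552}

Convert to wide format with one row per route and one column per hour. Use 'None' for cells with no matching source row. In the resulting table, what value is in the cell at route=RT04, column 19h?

The long row with route=RT04, hour=19h has riders=163.

163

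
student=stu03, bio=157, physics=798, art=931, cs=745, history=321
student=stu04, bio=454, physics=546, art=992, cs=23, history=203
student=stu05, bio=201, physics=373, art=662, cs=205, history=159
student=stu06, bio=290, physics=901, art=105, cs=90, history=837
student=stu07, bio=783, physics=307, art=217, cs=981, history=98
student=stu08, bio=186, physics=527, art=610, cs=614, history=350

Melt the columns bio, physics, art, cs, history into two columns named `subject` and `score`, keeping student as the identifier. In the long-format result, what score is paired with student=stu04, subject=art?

Unpivoting turns each (student, wide-column) pair into one long row.
The wide cell at row stu04, column art holds 992, so the long row (stu04, art) has score=992.

992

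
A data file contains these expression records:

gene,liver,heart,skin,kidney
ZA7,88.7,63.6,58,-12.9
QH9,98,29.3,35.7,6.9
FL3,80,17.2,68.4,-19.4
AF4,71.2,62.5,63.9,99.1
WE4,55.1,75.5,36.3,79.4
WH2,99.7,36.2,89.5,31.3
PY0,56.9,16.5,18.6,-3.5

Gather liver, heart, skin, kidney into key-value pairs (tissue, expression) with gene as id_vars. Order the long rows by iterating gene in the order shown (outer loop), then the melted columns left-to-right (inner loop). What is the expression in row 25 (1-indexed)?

56.9

28 rows total (7 × 4). Row 25: index ⌊(25-1)/4⌋ = 6 into gene → PY0; (25-1) mod 4 = 0 into the melted columns → liver.
So row 25 is (PY0, liver, 56.9); expression = 56.9.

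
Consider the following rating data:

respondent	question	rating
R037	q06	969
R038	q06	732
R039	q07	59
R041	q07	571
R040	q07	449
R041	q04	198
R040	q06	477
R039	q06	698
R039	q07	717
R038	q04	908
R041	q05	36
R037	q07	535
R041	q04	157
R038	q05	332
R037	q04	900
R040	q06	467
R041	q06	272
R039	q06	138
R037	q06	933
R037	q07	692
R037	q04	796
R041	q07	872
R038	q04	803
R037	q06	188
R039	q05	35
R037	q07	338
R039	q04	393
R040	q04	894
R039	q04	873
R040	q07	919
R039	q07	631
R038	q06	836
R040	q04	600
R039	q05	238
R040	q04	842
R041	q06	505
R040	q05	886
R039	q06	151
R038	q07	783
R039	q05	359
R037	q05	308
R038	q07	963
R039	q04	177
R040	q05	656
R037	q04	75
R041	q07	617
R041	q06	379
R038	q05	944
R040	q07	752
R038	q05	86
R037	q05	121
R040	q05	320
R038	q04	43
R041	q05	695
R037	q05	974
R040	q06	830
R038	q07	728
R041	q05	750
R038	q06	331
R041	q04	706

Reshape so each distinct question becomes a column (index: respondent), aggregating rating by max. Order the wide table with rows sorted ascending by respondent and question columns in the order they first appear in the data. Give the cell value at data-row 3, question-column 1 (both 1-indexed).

698

With rows sorted ascending by respondent, row 3 is respondent=R039. question columns in first-appearance order: q06, q07, q04, q05; column 1 is q06.
Long rows with respondent=R039, question=q06: max(698, 138, 151) = 698.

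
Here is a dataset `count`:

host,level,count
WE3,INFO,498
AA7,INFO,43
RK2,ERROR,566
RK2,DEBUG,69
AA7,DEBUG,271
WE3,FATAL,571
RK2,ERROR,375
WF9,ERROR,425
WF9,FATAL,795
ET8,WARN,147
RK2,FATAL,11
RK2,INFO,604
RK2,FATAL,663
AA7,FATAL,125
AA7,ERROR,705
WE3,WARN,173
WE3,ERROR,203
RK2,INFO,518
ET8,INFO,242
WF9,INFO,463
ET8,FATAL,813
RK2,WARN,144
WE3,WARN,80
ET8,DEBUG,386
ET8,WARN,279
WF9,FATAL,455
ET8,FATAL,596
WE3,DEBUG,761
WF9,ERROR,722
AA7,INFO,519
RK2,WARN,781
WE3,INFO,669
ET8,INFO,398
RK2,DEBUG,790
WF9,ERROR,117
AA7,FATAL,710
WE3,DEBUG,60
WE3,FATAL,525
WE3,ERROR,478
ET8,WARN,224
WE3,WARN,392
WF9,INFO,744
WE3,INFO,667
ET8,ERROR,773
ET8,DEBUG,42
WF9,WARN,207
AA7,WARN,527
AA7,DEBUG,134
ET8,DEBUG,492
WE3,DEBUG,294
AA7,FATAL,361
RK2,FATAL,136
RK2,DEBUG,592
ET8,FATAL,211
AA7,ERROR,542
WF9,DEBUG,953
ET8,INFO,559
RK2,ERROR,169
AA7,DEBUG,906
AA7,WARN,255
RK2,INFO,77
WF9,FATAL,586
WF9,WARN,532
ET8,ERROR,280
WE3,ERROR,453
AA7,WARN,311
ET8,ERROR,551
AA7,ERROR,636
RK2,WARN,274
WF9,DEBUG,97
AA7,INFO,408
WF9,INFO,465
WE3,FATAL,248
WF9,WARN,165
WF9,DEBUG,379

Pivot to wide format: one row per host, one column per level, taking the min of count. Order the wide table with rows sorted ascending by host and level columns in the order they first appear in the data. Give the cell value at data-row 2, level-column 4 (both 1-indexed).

With rows sorted ascending by host, row 2 is host=ET8. level columns in first-appearance order: INFO, ERROR, DEBUG, FATAL, WARN; column 4 is FATAL.
Long rows with host=ET8, level=FATAL: min(813, 596, 211) = 211.

211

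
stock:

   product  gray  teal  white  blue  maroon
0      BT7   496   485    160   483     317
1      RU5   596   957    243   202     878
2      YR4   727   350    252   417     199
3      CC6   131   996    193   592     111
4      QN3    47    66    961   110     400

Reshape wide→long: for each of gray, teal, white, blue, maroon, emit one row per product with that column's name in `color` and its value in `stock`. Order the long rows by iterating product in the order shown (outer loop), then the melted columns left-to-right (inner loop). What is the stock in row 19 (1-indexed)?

25 rows total (5 × 5). Row 19: index ⌊(19-1)/5⌋ = 3 into product → CC6; (19-1) mod 5 = 3 into the melted columns → blue.
So row 19 is (CC6, blue, 592); stock = 592.

592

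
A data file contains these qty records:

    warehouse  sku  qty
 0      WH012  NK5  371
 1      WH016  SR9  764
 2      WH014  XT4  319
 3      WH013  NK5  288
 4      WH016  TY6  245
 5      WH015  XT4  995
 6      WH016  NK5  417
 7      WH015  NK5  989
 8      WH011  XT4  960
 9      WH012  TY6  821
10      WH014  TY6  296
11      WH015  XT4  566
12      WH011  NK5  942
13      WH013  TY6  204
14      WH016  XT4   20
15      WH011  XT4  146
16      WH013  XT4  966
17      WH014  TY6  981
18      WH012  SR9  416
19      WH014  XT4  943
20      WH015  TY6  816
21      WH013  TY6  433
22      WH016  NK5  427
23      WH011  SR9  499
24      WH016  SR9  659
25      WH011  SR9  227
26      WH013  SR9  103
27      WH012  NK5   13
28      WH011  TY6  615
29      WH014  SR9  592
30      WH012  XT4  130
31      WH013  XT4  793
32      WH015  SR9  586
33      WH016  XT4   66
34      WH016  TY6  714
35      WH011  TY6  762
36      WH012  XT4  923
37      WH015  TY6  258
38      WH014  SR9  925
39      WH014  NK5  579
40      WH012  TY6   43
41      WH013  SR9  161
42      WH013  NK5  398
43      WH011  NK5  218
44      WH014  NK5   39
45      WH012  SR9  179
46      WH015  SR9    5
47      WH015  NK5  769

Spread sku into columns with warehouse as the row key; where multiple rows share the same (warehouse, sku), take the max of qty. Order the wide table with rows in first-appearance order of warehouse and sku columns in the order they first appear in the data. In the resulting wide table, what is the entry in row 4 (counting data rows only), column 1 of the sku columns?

With rows in first-appearance order of warehouse, row 4 is warehouse=WH013. sku columns in first-appearance order: NK5, SR9, XT4, TY6; column 1 is NK5.
Long rows with warehouse=WH013, sku=NK5: max(288, 398) = 398.

398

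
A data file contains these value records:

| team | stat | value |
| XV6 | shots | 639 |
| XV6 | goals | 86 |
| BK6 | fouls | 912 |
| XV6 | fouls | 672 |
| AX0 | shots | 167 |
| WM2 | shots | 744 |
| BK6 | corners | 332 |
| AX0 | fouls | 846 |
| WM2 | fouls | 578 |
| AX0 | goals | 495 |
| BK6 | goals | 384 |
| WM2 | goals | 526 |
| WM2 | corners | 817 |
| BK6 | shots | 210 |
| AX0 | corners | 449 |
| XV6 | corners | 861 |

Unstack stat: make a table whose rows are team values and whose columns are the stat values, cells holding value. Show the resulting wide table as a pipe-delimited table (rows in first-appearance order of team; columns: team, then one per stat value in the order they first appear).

Columns: team plus the 4 distinct stat values (shots, goals, fouls, corners).
For example, row XV6 column shots takes value=639 from the long row (XV6, shots).

| team | shots | goals | fouls | corners |
| XV6 | 639 | 86 | 672 | 861 |
| BK6 | 210 | 384 | 912 | 332 |
| AX0 | 167 | 495 | 846 | 449 |
| WM2 | 744 | 526 | 578 | 817 |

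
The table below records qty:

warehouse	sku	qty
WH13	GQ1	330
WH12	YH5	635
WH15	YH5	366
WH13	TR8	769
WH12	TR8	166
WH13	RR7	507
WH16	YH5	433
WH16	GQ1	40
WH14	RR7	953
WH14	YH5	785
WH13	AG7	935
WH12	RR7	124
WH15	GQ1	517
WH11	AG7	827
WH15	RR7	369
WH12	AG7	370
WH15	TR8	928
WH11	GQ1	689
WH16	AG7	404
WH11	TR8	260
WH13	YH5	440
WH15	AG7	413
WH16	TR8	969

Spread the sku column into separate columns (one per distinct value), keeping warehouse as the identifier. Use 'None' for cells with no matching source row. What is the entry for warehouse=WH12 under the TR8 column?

The long row with warehouse=WH12, sku=TR8 has qty=166.

166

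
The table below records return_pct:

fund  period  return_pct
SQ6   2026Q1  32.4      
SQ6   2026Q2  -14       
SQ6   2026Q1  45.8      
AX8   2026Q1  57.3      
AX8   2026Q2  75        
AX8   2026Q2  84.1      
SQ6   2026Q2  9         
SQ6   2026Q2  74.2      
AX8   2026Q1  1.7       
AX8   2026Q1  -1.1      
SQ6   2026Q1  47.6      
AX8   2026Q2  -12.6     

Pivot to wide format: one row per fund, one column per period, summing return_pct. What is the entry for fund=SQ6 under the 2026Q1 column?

125.8

Rows with fund=SQ6 and period=2026Q1: return_pct values are 32.4, 45.8, 47.6.
32.4 + 45.8 + 47.6 = 125.8.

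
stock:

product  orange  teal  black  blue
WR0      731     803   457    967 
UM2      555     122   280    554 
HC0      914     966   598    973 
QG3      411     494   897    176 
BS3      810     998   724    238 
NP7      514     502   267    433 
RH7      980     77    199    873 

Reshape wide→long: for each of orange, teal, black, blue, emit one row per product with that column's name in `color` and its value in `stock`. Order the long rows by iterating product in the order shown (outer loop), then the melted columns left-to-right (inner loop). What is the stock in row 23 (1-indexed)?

28 rows total (7 × 4). Row 23: index ⌊(23-1)/4⌋ = 5 into product → NP7; (23-1) mod 4 = 2 into the melted columns → black.
So row 23 is (NP7, black, 267); stock = 267.

267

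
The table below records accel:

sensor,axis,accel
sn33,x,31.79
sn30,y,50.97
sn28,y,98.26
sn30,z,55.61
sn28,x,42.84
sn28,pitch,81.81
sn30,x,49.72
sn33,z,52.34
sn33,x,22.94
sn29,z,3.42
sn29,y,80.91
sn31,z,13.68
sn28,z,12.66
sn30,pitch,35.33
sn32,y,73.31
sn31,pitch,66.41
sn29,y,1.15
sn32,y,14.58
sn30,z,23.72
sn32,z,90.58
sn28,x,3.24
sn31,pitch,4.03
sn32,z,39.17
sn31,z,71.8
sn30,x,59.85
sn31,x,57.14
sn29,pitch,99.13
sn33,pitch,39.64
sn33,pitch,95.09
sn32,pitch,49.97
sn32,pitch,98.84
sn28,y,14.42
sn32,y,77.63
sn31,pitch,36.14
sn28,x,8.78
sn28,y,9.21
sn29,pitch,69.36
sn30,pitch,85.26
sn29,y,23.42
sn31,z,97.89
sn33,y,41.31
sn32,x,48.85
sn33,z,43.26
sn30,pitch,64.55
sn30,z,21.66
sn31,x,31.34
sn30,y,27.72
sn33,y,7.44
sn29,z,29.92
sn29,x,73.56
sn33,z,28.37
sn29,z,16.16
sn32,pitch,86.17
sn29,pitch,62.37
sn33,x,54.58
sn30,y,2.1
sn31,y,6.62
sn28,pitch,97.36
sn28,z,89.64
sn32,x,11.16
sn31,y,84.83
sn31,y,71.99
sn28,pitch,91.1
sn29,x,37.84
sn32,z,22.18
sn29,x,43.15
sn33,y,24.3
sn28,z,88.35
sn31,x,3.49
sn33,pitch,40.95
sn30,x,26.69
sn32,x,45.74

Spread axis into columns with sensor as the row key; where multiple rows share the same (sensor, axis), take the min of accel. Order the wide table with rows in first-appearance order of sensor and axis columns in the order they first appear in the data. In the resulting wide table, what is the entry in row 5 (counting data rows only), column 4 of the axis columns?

4.03

With rows in first-appearance order of sensor, row 5 is sensor=sn31. axis columns in first-appearance order: x, y, z, pitch; column 4 is pitch.
Long rows with sensor=sn31, axis=pitch: min(66.41, 4.03, 36.14) = 4.03.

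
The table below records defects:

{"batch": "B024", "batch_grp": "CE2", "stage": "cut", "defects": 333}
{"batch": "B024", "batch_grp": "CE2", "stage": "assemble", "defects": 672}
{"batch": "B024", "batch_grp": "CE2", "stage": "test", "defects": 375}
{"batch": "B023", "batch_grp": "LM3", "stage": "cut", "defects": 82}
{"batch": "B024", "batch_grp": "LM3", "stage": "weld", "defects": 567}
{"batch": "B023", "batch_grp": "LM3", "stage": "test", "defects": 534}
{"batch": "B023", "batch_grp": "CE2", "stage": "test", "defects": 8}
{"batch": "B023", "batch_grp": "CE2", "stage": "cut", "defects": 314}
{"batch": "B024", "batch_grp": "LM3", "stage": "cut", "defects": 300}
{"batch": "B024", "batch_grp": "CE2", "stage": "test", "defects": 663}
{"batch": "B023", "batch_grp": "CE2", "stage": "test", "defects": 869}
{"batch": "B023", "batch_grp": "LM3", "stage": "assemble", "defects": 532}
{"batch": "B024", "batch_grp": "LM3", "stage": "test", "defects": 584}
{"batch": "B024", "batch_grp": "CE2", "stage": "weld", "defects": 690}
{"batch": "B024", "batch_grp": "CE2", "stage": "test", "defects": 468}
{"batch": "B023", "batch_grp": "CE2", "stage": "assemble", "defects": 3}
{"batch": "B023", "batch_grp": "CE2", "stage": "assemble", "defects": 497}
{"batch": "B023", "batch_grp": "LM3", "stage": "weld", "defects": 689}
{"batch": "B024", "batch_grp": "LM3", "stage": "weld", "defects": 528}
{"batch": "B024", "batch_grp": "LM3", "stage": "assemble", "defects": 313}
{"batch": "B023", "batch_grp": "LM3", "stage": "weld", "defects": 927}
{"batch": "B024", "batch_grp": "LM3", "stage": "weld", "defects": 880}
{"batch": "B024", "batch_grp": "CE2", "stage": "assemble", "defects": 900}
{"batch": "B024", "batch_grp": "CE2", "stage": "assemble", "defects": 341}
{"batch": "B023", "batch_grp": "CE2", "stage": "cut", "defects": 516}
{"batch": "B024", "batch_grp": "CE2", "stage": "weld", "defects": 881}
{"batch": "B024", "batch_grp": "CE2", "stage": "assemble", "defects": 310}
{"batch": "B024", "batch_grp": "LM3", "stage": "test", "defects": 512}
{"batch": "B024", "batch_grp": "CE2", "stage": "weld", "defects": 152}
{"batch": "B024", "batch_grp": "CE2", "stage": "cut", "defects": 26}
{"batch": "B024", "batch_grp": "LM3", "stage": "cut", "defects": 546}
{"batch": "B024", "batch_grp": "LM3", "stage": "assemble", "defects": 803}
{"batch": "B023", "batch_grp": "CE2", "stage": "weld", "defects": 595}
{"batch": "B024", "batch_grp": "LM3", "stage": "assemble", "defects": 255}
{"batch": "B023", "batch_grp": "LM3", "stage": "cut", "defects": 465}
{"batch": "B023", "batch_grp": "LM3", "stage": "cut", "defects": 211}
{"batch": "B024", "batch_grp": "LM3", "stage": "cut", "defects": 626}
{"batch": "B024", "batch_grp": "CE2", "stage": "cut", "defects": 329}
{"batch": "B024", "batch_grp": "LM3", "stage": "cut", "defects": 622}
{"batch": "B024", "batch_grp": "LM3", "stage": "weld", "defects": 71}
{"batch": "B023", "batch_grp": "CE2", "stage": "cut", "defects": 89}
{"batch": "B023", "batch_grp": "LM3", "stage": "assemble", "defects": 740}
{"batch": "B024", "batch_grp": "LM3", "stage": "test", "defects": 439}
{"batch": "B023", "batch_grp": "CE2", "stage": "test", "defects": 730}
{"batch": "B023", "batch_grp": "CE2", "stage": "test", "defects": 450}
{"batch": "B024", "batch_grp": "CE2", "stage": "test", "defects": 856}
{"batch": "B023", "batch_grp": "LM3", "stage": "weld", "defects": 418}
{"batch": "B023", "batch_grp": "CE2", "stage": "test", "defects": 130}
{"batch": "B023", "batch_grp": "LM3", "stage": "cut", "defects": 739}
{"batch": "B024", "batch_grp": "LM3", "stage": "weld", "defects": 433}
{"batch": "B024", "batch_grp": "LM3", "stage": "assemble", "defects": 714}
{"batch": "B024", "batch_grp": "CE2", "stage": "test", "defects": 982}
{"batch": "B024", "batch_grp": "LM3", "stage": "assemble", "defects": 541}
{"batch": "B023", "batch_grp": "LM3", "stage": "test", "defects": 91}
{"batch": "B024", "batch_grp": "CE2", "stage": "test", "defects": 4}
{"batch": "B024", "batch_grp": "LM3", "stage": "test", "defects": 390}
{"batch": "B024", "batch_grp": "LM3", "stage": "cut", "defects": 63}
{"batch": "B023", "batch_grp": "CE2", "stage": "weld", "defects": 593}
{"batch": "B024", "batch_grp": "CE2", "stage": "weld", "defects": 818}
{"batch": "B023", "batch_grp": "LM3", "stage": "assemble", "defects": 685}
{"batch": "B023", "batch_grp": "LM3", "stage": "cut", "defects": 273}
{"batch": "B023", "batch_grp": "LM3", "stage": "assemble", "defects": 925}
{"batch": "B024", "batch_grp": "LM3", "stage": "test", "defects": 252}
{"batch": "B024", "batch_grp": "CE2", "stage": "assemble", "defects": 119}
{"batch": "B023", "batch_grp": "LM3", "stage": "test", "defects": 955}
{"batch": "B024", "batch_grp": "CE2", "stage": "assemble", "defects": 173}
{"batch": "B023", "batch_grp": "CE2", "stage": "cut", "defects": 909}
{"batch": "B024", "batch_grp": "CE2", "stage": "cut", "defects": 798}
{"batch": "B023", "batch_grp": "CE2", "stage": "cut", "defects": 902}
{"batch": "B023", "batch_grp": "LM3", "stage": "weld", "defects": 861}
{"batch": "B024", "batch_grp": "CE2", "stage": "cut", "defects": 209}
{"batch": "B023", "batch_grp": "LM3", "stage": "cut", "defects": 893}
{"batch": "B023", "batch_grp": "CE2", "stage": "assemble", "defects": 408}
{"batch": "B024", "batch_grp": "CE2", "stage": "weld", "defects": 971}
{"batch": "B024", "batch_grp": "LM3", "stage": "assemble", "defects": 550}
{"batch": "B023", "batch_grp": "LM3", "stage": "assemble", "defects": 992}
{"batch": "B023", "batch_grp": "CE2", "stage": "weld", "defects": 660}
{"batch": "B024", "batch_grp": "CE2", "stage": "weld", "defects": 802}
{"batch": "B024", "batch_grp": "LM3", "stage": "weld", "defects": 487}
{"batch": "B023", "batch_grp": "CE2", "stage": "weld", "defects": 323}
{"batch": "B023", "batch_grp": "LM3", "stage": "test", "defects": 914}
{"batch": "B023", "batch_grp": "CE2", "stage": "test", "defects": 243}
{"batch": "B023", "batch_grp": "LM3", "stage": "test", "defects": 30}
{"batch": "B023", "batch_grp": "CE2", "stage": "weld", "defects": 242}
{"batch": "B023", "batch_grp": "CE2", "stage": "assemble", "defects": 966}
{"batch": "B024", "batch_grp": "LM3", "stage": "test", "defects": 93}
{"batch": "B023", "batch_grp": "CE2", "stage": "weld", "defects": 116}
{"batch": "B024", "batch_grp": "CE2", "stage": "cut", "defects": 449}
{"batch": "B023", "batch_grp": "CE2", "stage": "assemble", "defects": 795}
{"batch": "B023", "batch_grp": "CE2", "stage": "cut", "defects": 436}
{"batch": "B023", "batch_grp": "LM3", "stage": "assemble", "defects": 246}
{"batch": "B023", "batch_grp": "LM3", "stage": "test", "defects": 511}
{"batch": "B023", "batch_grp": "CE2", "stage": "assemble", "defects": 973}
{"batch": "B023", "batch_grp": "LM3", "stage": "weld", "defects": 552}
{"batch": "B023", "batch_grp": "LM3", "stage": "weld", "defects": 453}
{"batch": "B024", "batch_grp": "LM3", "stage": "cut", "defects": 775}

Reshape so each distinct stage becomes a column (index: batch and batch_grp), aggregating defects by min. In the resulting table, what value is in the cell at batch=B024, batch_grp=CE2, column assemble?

Rows with batch=B024, batch_grp=CE2 and stage=assemble: defects values are 672, 900, 341, 310, 119, 173.
min(672, 900, 341, 310, 119, 173) = 119.

119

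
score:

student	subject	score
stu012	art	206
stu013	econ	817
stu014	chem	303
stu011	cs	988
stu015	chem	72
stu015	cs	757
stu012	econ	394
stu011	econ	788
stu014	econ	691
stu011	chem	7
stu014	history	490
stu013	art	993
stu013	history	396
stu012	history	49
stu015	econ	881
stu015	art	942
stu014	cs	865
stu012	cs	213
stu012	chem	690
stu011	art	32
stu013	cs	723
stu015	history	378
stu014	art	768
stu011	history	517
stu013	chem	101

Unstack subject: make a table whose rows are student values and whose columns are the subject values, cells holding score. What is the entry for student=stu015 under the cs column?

Wide layout: rows indexed by student, columns are the 5 distinct subject values (art, econ, chem, cs, history).
Cell (student=stu015, subject=cs) draws from the long row where student=stu015 and subject=cs, which has score=757.

757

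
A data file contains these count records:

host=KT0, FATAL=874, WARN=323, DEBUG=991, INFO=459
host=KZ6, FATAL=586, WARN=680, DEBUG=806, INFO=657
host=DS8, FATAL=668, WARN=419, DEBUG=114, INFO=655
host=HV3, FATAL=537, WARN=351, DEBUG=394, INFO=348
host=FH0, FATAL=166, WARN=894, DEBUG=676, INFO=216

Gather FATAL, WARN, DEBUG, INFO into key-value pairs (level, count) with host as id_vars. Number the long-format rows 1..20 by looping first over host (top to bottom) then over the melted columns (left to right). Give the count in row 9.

668

20 rows total (5 × 4). Row 9: index ⌊(9-1)/4⌋ = 2 into host → DS8; (9-1) mod 4 = 0 into the melted columns → FATAL.
So row 9 is (DS8, FATAL, 668); count = 668.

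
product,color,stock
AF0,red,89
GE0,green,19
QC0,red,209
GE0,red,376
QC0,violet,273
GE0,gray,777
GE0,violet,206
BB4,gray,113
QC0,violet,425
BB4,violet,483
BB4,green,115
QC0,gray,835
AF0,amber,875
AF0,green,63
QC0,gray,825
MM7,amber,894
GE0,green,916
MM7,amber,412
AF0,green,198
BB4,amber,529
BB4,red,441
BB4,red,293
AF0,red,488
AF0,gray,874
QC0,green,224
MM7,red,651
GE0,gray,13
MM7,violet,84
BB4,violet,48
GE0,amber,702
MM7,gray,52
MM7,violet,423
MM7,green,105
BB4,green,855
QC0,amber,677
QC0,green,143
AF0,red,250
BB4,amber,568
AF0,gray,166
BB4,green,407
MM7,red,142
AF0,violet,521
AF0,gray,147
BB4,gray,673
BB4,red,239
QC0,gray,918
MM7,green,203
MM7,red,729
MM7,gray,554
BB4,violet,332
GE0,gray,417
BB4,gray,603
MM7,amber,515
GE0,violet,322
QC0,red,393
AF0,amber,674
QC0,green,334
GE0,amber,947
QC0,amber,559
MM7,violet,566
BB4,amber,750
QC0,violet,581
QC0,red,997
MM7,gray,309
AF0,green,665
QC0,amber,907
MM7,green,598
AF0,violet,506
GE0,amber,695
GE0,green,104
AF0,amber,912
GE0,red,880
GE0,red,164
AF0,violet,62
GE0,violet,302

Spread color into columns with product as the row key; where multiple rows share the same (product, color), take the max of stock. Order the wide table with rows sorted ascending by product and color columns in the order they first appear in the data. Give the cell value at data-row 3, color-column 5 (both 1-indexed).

With rows sorted ascending by product, row 3 is product=GE0. color columns in first-appearance order: red, green, violet, gray, amber; column 5 is amber.
Long rows with product=GE0, color=amber: max(702, 947, 695) = 947.

947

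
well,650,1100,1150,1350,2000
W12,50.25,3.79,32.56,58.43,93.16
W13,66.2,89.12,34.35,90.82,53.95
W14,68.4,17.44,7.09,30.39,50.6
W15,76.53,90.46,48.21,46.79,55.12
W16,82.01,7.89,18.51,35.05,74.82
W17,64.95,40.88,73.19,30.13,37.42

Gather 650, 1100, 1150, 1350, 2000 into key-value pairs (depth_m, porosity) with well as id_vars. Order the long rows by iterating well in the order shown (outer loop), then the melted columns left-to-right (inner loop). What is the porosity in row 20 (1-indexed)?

30 rows total (6 × 5). Row 20: index ⌊(20-1)/5⌋ = 3 into well → W15; (20-1) mod 5 = 4 into the melted columns → 2000.
So row 20 is (W15, 2000, 55.12); porosity = 55.12.

55.12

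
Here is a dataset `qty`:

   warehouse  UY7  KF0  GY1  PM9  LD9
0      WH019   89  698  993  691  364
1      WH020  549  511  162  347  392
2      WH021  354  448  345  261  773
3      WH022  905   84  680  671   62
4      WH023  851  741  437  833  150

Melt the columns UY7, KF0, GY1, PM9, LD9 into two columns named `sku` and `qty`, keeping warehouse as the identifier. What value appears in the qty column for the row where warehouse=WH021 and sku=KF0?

448

Unpivoting turns each (warehouse, wide-column) pair into one long row.
The wide cell at row WH021, column KF0 holds 448, so the long row (WH021, KF0) has qty=448.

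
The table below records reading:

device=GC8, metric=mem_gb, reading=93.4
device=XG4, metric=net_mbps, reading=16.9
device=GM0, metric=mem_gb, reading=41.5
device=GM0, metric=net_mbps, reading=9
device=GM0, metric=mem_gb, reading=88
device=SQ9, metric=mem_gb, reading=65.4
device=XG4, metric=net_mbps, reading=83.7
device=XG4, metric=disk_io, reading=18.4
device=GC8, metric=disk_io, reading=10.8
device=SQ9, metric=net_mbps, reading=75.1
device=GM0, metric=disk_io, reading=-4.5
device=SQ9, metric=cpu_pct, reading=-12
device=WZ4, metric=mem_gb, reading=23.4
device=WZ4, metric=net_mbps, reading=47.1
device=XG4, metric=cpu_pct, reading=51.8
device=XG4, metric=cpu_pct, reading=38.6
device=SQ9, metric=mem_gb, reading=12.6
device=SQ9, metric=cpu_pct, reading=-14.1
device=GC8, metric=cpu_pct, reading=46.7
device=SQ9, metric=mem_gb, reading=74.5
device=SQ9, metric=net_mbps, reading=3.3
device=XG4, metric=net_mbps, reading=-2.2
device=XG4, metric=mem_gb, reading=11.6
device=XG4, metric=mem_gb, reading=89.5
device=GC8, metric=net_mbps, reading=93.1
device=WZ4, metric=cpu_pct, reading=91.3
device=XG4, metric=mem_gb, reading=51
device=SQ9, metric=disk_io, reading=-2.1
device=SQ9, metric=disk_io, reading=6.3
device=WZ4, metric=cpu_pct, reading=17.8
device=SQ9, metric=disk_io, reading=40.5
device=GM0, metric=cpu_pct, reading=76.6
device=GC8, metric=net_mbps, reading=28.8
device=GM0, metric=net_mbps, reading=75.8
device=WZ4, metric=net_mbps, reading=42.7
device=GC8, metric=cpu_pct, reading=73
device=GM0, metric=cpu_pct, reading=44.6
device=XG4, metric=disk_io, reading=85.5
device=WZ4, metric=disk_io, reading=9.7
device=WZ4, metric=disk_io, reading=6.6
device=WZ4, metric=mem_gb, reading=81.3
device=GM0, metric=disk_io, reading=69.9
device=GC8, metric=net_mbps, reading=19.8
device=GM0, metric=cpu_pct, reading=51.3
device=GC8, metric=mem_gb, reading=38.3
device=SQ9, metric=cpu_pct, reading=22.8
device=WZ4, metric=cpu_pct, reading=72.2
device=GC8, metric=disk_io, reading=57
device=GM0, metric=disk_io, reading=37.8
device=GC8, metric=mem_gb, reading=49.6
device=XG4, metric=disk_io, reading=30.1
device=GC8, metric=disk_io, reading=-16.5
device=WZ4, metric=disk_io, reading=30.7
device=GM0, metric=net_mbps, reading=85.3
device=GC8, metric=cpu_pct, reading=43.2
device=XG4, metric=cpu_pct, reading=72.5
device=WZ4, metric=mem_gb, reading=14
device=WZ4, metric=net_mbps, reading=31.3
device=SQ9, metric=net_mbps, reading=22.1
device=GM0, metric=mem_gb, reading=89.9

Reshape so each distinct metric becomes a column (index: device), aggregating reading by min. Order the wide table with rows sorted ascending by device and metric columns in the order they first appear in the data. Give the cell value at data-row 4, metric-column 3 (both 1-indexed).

With rows sorted ascending by device, row 4 is device=WZ4. metric columns in first-appearance order: mem_gb, net_mbps, disk_io, cpu_pct; column 3 is disk_io.
Long rows with device=WZ4, metric=disk_io: min(9.7, 6.6, 30.7) = 6.6.

6.6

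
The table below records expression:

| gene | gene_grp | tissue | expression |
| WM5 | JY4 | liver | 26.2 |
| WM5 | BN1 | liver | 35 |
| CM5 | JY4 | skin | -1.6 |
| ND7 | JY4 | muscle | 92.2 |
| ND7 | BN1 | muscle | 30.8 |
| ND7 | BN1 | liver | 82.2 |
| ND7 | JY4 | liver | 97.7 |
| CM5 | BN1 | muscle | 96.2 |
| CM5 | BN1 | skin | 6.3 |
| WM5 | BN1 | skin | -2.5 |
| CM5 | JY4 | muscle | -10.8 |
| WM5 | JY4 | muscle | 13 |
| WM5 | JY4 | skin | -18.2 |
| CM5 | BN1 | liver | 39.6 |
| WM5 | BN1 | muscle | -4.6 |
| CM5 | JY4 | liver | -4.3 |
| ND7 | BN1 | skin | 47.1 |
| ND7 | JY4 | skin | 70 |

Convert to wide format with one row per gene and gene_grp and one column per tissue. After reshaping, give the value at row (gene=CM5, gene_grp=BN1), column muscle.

Wide layout: rows indexed by gene and gene_grp, columns are the 3 distinct tissue values (liver, skin, muscle).
Cell (gene=CM5, gene_grp=BN1, tissue=muscle) draws from the long row where gene=CM5, gene_grp=BN1 and tissue=muscle, which has expression=96.2.

96.2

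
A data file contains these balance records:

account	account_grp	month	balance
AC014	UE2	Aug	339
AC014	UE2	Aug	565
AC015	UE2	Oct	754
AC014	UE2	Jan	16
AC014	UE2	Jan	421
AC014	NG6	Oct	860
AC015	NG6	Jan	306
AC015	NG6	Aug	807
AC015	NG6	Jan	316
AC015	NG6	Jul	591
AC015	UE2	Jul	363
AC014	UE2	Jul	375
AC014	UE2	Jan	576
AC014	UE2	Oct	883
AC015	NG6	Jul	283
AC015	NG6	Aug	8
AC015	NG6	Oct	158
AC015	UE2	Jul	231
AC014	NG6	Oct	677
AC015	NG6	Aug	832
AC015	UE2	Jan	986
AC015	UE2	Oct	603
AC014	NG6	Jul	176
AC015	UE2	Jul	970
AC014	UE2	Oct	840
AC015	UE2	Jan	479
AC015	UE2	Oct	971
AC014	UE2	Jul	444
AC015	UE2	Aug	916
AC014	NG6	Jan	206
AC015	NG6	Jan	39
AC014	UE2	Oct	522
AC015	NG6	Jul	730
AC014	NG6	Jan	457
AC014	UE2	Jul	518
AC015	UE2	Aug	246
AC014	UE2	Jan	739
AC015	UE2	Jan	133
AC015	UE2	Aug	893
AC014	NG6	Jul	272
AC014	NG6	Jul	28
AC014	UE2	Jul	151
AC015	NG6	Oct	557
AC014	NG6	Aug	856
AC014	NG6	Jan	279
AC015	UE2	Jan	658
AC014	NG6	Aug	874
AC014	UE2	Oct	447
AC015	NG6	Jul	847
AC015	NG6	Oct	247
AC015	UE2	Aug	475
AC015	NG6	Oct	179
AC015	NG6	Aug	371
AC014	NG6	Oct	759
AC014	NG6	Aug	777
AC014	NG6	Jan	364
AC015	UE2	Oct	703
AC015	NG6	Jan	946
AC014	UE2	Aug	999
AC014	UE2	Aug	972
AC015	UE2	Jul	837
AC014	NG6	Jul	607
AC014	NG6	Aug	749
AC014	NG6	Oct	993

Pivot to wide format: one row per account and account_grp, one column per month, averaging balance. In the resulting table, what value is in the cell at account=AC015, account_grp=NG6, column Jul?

Rows with account=AC015, account_grp=NG6 and month=Jul: balance values are 591, 283, 730, 847.
(591 + 283 + 730 + 847) / 4 = 612.75.

612.75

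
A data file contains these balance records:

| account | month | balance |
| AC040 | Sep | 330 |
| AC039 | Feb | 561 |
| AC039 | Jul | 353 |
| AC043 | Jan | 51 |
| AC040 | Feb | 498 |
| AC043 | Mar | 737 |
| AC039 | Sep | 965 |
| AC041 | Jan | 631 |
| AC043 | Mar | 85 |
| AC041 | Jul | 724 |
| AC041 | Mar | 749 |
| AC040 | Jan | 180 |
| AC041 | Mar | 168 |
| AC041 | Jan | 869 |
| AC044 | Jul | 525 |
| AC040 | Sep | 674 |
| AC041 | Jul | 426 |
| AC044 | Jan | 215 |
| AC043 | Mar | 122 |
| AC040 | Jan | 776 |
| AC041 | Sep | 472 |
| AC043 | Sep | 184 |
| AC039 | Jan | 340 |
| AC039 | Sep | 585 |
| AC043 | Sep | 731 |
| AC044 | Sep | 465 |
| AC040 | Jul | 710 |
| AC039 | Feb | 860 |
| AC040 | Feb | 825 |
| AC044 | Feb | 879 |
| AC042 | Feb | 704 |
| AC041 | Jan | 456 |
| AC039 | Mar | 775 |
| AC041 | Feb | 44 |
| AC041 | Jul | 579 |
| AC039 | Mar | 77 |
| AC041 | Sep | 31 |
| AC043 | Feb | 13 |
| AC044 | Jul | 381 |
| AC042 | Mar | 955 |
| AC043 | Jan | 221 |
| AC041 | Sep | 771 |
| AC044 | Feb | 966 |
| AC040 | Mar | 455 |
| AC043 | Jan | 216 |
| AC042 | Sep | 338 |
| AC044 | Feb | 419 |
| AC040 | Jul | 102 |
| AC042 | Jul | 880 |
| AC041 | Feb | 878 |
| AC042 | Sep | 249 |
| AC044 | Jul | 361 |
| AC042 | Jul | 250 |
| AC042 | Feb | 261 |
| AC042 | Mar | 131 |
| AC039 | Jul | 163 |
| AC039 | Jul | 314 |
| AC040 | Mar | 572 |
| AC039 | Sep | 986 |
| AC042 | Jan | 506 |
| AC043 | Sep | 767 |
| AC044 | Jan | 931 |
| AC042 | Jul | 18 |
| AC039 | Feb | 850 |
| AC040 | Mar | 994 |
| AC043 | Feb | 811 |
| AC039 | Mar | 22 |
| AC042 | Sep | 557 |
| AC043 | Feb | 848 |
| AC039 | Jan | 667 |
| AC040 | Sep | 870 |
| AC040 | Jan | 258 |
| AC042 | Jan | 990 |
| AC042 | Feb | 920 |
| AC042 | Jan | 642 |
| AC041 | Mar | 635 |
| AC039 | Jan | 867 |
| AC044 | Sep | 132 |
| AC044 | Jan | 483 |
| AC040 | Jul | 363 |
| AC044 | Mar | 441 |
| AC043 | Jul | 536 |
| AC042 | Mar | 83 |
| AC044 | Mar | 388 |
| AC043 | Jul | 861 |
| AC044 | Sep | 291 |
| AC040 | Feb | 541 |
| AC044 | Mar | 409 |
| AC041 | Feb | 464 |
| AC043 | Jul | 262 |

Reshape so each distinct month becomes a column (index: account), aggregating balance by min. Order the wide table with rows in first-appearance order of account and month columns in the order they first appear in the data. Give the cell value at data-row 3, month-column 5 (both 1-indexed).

With rows in first-appearance order of account, row 3 is account=AC043. month columns in first-appearance order: Sep, Feb, Jul, Jan, Mar; column 5 is Mar.
Long rows with account=AC043, month=Mar: min(737, 85, 122) = 85.

85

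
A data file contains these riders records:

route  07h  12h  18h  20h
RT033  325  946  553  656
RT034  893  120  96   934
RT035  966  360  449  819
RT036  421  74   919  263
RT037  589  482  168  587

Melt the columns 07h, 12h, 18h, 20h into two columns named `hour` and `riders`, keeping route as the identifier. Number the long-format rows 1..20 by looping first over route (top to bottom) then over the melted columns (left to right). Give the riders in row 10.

360

20 rows total (5 × 4). Row 10: index ⌊(10-1)/4⌋ = 2 into route → RT035; (10-1) mod 4 = 1 into the melted columns → 12h.
So row 10 is (RT035, 12h, 360); riders = 360.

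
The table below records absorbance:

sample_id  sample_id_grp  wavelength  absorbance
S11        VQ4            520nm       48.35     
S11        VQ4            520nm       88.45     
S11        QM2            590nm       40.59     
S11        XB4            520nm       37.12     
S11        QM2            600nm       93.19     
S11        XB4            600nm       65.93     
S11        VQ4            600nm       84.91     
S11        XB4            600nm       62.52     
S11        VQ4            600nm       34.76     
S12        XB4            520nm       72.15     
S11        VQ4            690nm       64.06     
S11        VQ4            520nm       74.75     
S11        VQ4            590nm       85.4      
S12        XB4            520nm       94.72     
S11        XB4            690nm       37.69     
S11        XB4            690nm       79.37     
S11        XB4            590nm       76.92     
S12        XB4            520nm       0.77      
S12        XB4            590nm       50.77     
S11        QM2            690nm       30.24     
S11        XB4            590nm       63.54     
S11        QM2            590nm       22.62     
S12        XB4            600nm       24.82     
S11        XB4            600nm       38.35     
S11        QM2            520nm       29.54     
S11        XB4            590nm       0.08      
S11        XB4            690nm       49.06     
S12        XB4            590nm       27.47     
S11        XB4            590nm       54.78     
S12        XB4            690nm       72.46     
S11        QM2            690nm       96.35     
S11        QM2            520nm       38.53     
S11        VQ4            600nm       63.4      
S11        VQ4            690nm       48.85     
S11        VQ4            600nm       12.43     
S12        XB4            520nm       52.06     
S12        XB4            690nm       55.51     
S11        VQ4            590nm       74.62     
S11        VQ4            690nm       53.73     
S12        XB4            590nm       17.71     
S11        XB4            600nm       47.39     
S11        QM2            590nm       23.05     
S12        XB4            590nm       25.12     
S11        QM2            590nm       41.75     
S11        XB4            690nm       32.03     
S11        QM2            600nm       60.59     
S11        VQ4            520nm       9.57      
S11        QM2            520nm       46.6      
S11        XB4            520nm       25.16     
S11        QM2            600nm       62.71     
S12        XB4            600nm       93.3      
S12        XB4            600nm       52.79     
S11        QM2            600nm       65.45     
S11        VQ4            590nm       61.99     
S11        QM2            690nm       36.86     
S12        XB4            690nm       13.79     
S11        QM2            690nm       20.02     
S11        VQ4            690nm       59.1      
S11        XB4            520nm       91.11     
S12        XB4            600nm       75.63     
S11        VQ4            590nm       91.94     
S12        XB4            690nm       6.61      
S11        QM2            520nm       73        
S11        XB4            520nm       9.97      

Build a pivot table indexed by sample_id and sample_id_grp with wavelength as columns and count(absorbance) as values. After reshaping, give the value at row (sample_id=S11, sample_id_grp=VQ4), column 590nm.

4

Rows with sample_id=S11, sample_id_grp=VQ4 and wavelength=590nm: absorbance values are 85.4, 74.62, 61.99, 91.94.
4 rows match — count = 4.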